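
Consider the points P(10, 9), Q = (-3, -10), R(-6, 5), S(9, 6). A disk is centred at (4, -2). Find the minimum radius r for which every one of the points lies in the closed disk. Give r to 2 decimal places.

12.53

The required radius is the distance from (4, -2) to the farthest point.
Squared distances: 157, 113, 149, 89.
Maximum is 157, attained at P.
r = √157 ≈ 12.53.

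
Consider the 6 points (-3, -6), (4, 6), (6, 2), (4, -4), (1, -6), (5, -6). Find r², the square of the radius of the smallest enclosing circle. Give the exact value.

27985/576

A smallest enclosing disk is always determined by at most three of the input points on its boundary.
The minimum enclosing circle is determined by three boundary points: (-3, -6), (4, 6), (5, -6).
Their circumcentre is (1, -7/24) with r² = 27985/576.
The farthest remaining point (1, -6) is at distance² 18769/576 ≤ 27985/576.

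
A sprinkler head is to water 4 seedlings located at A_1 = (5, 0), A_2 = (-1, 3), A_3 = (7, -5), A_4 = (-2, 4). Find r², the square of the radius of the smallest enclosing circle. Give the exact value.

The farthest pair is A_3–A_4 with squared distance 162. The circle on this segment as diameter has centre (2.5, -0.5) and r² = 162/4 = 40.5.
Check A_1: distance² to centre = 6.5 ≤ 40.5, so it lies inside.
All remaining points lie in this disk, and no smaller disk contains both endpoints, so this is the minimum enclosing circle.

40.5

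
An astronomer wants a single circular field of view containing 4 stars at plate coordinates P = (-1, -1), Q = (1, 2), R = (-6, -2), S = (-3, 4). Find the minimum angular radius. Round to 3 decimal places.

The minimum enclosing circle of a finite set is fixed by two of the points (as a diameter) or three (as a circumcircle).
The farthest pair is Q–R with squared distance 65. The circle on this segment as diameter has centre (-2.5, 0) and r² = 65/4 = 16.25.
Check P: distance² to centre = 3.25 ≤ 16.25, so it lies inside.
All remaining points lie in this disk, and no smaller disk contains both endpoints, so this is the minimum enclosing circle.
r = √(16.25) ≈ 4.031.

4.031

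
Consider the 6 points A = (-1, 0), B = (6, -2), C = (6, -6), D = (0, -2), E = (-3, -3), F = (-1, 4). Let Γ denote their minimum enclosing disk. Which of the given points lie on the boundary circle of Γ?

The minimum enclosing circle of a finite set is fixed by two of the points (as a diameter) or three (as a circumcircle).
The farthest pair is C–F with squared distance 149. The circle on this segment as diameter has centre (2.5, -1) and r² = 149/4 = 37.25.
Check A: distance² to centre = 13.25 ≤ 37.25, so it lies inside.
All remaining points lie in this disk, and no smaller disk contains both endpoints, so this is the minimum enclosing circle.
The points at distance exactly r from the centre are C, F — 2 points.

C, F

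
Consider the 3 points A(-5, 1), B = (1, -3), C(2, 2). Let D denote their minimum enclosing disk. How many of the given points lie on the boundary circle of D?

3

Side lengths²: AB² = 52, AC² = 50, BC² = 26.
Since AB² = 52 < 50 + 26 = 76, the triangle is acute, so the smallest enclosing circle is the circumcircle.
Circumcentre = (-22/17, 1/17), r² = 4225/289.
The points at distance exactly r from the centre are A, B, C — 3 points.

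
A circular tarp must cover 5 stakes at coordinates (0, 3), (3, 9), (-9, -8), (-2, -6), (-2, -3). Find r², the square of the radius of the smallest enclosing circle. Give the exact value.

The farthest pair is (3, 9)–(-9, -8) with squared distance 433. The circle on this segment as diameter has centre (-3, 0.5) and r² = 433/4 = 108.25.
Check (0, 3): distance² to centre = 15.25 ≤ 108.25, so it lies inside.
All remaining points lie in this disk, and no smaller disk contains both endpoints, so this is the minimum enclosing circle.

108.25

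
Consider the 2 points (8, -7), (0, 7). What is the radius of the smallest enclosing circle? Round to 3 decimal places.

8.062

The smallest circle enclosing two points has them as diameter endpoints.
Centre = midpoint = (4, 0); r² = |(8, -7)−(0, 7)|²/4 = 260/4 = 65.
r = √65 ≈ 8.062.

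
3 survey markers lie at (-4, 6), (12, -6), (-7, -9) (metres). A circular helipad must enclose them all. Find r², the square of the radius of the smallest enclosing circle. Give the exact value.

60125/529

Call the three points A, B, C in the order given.
Side lengths²: AB² = 400, AC² = 234, BC² = 370.
Since AB² = 400 < 370 + 234 = 604, the triangle is acute, so the smallest enclosing circle is the circumcircle.
Circumcentre = (41/23, -68/23), r² = 60125/529.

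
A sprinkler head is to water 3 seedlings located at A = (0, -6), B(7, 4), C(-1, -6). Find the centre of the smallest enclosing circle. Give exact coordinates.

(3, -1)

Side lengths²: AB² = 149, AC² = 1, BC² = 164.
Since BC² = 164 ≥ 149 + 1 = 150, the angle opposite BC is not acute, so the smallest enclosing circle has BC as diameter.
Centre = midpoint of BC = (3, -1), r² = 164/4 = 41.
Centre = (3, -1).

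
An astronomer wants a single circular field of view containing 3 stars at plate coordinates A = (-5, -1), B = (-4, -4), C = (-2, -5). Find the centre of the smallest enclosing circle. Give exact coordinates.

(-3.5, -3)

Side lengths²: AB² = 10, AC² = 25, BC² = 5.
Since AC² = 25 ≥ 10 + 5 = 15, the angle opposite AC is not acute, so the smallest enclosing circle has AC as diameter.
Centre = midpoint of AC = (-3.5, -3), r² = 25/4 = 6.25.
Centre = (-3.5, -3).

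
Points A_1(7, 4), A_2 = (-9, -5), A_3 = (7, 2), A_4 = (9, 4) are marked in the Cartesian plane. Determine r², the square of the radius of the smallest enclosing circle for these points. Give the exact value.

The minimum enclosing circle of a finite set is fixed by two of the points (as a diameter) or three (as a circumcircle).
The farthest pair is A_2–A_4 with squared distance 405. The circle on this segment as diameter has centre (0, -0.5) and r² = 405/4 = 101.25.
Check A_1: distance² to centre = 69.25 ≤ 101.25, so it lies inside.
All remaining points lie in this disk, and no smaller disk contains both endpoints, so this is the minimum enclosing circle.

101.25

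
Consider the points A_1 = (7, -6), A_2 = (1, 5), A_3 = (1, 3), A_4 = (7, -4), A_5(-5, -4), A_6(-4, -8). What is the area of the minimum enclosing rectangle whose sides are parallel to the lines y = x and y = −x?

153

In coordinates u = x + y, v = x − y the rectangle is axis-aligned; the map (x,y)→(u,v) scales areas by 2.
u-values: 1, 6, 4, 3, -9, -12; range = 6 − (-12) = 18.
v-values: 13, -4, -2, 11, -1, 4; range = 13 − (-4) = 17.
Area = (18 × 17) / 2 = 153.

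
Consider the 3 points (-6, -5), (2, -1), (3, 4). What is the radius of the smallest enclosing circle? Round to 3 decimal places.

Call the three points A, B, C in the order given.
Side lengths²: AB² = 80, AC² = 162, BC² = 26.
Since AC² = 162 ≥ 80 + 26 = 106, the angle opposite AC is not acute, so the smallest enclosing circle has AC as diameter.
Centre = midpoint of AC = (-1.5, -0.5), r² = 162/4 = 40.5.
r = √(40.5) ≈ 6.364.

6.364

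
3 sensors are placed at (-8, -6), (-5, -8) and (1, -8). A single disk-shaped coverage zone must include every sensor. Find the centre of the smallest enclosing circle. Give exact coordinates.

(-3.5, -7)

Call the three points A, B, C in the order given.
Side lengths²: AB² = 13, AC² = 85, BC² = 36.
Since AC² = 85 ≥ 36 + 13 = 49, the angle opposite AC is not acute, so the smallest enclosing circle has AC as diameter.
Centre = midpoint of AC = (-3.5, -7), r² = 85/4 = 21.25.
Centre = (-3.5, -7).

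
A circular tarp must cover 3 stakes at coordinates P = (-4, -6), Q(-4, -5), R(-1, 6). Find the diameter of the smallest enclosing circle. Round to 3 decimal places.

12.369

Side lengths²: PQ² = 1, PR² = 153, QR² = 130.
Since PR² = 153 ≥ 130 + 1 = 131, the angle opposite PR is not acute, so the smallest enclosing circle has PR as diameter.
Centre = midpoint of PR = (-2.5, 0), r² = 153/4 = 38.25.
Diameter = 2r = 2√(38.25) ≈ 12.369.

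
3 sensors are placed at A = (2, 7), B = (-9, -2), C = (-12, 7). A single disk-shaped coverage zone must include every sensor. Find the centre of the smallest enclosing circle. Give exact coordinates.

(-5, 13/3)

Side lengths²: AB² = 202, AC² = 196, BC² = 90.
Since AB² = 202 < 196 + 90 = 286, the triangle is acute, so the smallest enclosing circle is the circumcircle.
Circumcentre = (-5, 13/3), r² = 505/9.
Centre = (-5, 13/3).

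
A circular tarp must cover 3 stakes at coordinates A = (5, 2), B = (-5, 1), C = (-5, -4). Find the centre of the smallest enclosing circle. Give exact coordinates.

Side lengths²: AB² = 101, AC² = 136, BC² = 25.
Since AC² = 136 ≥ 101 + 25 = 126, the angle opposite AC is not acute, so the smallest enclosing circle has AC as diameter.
Centre = midpoint of AC = (0, -1), r² = 136/4 = 34.
Centre = (0, -1).

(0, -1)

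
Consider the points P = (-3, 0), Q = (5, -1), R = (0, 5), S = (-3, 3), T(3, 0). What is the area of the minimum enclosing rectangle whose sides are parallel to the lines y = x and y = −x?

48

In coordinates u = x + y, v = x − y the rectangle is axis-aligned; the map (x,y)→(u,v) scales areas by 2.
u-values: -3, 4, 5, 0, 3; range = 5 − (-3) = 8.
v-values: -3, 6, -5, -6, 3; range = 6 − (-6) = 12.
Area = (8 × 12) / 2 = 48.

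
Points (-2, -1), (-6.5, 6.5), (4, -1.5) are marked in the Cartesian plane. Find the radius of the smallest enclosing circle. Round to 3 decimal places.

Call the three points A, B, C in the order given.
Side lengths²: AB² = 76.5, AC² = 36.25, BC² = 174.25.
Since BC² = 174.25 ≥ 76.5 + 36.25 = 112.75, the angle opposite BC is not acute, so the smallest enclosing circle has BC as diameter.
Centre = midpoint of BC = (-1.25, 2.5), r² = 174.25/4 = 43.5625.
r = √(43.5625) ≈ 6.600.

6.600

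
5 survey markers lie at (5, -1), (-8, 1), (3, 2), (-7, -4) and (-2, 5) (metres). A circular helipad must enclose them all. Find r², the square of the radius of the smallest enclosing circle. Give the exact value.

The minimum enclosing circle is determined by three boundary points: (5, -1), (-8, 1), (-7, -4).
Their circumcentre is (-65/42, -13/42) with r² = 38233/882.
The farthest remaining point (-2, 5) is at distance² 25045/882 ≤ 38233/882.

38233/882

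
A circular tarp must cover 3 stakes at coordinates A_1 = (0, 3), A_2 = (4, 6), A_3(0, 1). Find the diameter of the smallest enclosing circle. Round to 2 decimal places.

Side lengths²: A_1A_2² = 25, A_1A_3² = 4, A_2A_3² = 41.
Since A_2A_3² = 41 ≥ 25 + 4 = 29, the angle opposite A_2A_3 is not acute, so the smallest enclosing circle has A_2A_3 as diameter.
Centre = midpoint of A_2A_3 = (2, 3.5), r² = 41/4 = 10.25.
Diameter = 2r = 2√(10.25) ≈ 6.40.

6.40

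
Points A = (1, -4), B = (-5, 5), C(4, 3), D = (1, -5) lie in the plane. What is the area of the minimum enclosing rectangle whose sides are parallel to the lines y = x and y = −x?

In coordinates u = x + y, v = x − y the rectangle is axis-aligned; the map (x,y)→(u,v) scales areas by 2.
u-values: -3, 0, 7, -4; range = 7 − (-4) = 11.
v-values: 5, -10, 1, 6; range = 6 − (-10) = 16.
Area = (11 × 16) / 2 = 88.

88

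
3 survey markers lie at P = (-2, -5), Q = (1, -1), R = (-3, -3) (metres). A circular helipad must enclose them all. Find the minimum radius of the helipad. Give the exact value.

Side lengths²: PQ² = 25, PR² = 5, QR² = 20.
Since PQ² = 25 ≥ 20 + 5 = 25, the angle opposite PQ is not acute, so the smallest enclosing circle has PQ as diameter.
Centre = midpoint of PQ = (-0.5, -3), r² = 25/4 = 6.25.
r = √(6.25) = 2.5.

2.5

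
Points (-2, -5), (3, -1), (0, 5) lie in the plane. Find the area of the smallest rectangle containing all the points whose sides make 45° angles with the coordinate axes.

In coordinates u = x + y, v = x − y the rectangle is axis-aligned; the map (x,y)→(u,v) scales areas by 2.
u-values: -7, 2, 5; range = 5 − (-7) = 12.
v-values: 3, 4, -5; range = 4 − (-5) = 9.
Area = (12 × 9) / 2 = 54.

54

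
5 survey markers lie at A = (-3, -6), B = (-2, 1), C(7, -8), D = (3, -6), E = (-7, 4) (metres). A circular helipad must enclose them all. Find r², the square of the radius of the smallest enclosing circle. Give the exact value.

The minimum enclosing circle of a finite set is fixed by two of the points (as a diameter) or three (as a circumcircle).
The farthest pair is C–E with squared distance 340. The circle on this segment as diameter has centre (0, -2) and r² = 340/4 = 85.
Check A: distance² to centre = 25 ≤ 85, so it lies inside.
All remaining points lie in this disk, and no smaller disk contains both endpoints, so this is the minimum enclosing circle.

85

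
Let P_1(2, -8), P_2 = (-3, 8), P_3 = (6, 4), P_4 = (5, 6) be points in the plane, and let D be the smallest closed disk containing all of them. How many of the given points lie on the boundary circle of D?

The farthest pair is P_1–P_2 with squared distance 281. The circle on this segment as diameter has centre (-0.5, 0) and r² = 281/4 = 70.25.
Check P_3: distance² to centre = 58.25 ≤ 70.25, so it lies inside.
All remaining points lie in this disk, and no smaller disk contains both endpoints, so this is the minimum enclosing circle.
The points at distance exactly r from the centre are P_1, P_2 — 2 points.

2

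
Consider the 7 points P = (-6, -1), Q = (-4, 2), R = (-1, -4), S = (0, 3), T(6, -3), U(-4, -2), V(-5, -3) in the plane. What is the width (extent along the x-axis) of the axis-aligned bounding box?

max x = 6, min x = -6, so width = 12.

12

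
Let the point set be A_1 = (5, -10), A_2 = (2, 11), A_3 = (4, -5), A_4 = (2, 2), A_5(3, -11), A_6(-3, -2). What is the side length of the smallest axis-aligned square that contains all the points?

22

The bounding box has width 8 and height 22.
An axis-aligned square enclosing the set must have side ≥ max(width, height).
So the minimum side is max(8, 22) = 22.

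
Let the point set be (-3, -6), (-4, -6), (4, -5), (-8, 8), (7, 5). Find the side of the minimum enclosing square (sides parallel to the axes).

15

The bounding box has width 15 and height 14.
An axis-aligned square enclosing the set must have side ≥ max(width, height).
So the minimum side is max(15, 14) = 15.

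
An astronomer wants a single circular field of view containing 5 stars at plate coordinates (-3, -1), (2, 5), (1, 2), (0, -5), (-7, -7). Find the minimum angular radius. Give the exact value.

The minimum enclosing circle of a finite set is fixed by two of the points (as a diameter) or three (as a circumcircle).
The farthest pair is (2, 5)–(-7, -7) with squared distance 225. The circle on this segment as diameter has centre (-2.5, -1) and r² = 225/4 = 56.25.
Check (-3, -1): distance² to centre = 0.25 ≤ 56.25, so it lies inside.
All remaining points lie in this disk, and no smaller disk contains both endpoints, so this is the minimum enclosing circle.
r = √(56.25) = 7.5.

7.5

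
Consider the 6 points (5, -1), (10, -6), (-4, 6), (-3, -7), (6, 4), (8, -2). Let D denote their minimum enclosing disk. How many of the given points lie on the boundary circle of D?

3

The farthest pair is (10, -6)–(-4, 6) with squared distance 340. The circle on this segment as diameter has centre (3, 0) and r² = 340/4 = 85.
Check (5, -1): distance² to centre = 5 ≤ 85, so it lies inside.
All remaining points lie in this disk, and no smaller disk contains both endpoints, so this is the minimum enclosing circle.
The points at distance exactly r from the centre are (10, -6), (-4, 6), (-3, -7) — 3 points.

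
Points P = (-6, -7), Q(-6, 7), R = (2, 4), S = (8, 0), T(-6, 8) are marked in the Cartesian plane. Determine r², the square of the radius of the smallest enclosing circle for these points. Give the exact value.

81.25

By Welzl's lemma the MEC is supported by two points (diametrically opposite) or three points (on a circumcircle).
The minimum enclosing circle is determined by three boundary points: P, S, T.
Their circumcentre is (-1, 0.5) with r² = 81.25.
The farthest remaining point Q is at distance² 67.25 ≤ 81.25.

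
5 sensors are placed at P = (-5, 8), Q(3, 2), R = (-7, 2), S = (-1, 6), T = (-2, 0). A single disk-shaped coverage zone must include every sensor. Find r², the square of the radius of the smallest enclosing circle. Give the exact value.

The minimum enclosing circle is determined by three boundary points: P, Q, R.
Their circumcentre is (-2, 11/3) with r² = 250/9.
The farthest remaining point T is at distance² 121/9 ≤ 250/9.

250/9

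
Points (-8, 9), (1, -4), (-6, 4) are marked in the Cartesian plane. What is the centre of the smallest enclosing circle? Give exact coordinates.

Call the three points A, B, C in the order given.
Side lengths²: AB² = 250, AC² = 29, BC² = 113.
Since AB² = 250 ≥ 113 + 29 = 142, the angle opposite AB is not acute, so the smallest enclosing circle has AB as diameter.
Centre = midpoint of AB = (-3.5, 2.5), r² = 250/4 = 62.5.
Centre = (-3.5, 2.5).

(-3.5, 2.5)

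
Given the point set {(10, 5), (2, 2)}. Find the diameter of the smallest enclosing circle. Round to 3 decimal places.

The smallest circle enclosing two points has them as diameter endpoints.
Centre = midpoint = (6, 3.5); r² = |(10, 5)−(2, 2)|²/4 = 73/4 = 18.25.
Diameter = 2r = 2√(18.25) ≈ 8.544.

8.544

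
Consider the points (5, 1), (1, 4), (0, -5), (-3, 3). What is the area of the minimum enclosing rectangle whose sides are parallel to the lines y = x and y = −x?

60.5

In coordinates u = x + y, v = x − y the rectangle is axis-aligned; the map (x,y)→(u,v) scales areas by 2.
u-values: 6, 5, -5, 0; range = 6 − (-5) = 11.
v-values: 4, -3, 5, -6; range = 5 − (-6) = 11.
Area = (11 × 11) / 2 = 60.5.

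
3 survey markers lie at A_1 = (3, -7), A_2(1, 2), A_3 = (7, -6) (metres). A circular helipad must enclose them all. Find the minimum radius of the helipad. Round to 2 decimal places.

Side lengths²: A_1A_2² = 85, A_1A_3² = 17, A_2A_3² = 100.
Since A_2A_3² = 100 < 85 + 17 = 102, the triangle is acute, so the smallest enclosing circle is the circumcircle.
Circumcentre = (74/19, -79/38), r² = 36125/1444.
r = √(36125/1444) ≈ 5.00.

5.00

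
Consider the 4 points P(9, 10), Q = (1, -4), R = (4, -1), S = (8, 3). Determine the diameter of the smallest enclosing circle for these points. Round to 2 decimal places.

16.12

The farthest pair is P–Q with squared distance 260. The circle on this segment as diameter has centre (5, 3) and r² = 260/4 = 65.
Check R: distance² to centre = 17 ≤ 65, so it lies inside.
All remaining points lie in this disk, and no smaller disk contains both endpoints, so this is the minimum enclosing circle.
Diameter = 2r = 2√65 ≈ 16.12.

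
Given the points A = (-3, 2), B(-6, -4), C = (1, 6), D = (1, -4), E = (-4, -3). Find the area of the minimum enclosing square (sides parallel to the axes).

The bounding box has width 7 and height 10.
An axis-aligned square enclosing the set must have side ≥ max(width, height).
So the minimum side is max(7, 10) = 10.
Area = 10² = 100.

100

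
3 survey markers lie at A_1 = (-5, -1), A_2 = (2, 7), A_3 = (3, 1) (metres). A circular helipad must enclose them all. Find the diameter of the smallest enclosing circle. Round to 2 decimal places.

10.63

Side lengths²: A_1A_2² = 113, A_1A_3² = 68, A_2A_3² = 37.
Since A_1A_2² = 113 ≥ 68 + 37 = 105, the angle opposite A_1A_2 is not acute, so the smallest enclosing circle has A_1A_2 as diameter.
Centre = midpoint of A_1A_2 = (-1.5, 3), r² = 113/4 = 28.25.
Diameter = 2r = 2√(28.25) ≈ 10.63.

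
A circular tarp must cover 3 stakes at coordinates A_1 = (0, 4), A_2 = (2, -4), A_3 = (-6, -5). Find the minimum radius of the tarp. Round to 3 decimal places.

Side lengths²: A_1A_2² = 68, A_1A_3² = 117, A_2A_3² = 65.
Since A_1A_3² = 117 < 68 + 65 = 133, the triangle is acute, so the smallest enclosing circle is the circumcircle.
Circumcentre = (-27/11, -19/22), r² = 14365/484.
r = √(14365/484) ≈ 5.448.

5.448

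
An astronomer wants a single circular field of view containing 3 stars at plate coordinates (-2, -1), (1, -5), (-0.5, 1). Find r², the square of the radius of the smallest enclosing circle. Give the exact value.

Call the three points A, B, C in the order given.
Side lengths²: AB² = 25, AC² = 6.25, BC² = 38.25.
Since BC² = 38.25 ≥ 25 + 6.25 = 31.25, the angle opposite BC is not acute, so the smallest enclosing circle has BC as diameter.
Centre = midpoint of BC = (0.25, -2), r² = 38.25/4 = 9.5625.

9.5625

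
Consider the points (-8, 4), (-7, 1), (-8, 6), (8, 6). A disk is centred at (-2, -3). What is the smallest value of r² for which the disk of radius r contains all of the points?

181

The required radius is the distance from (-2, -3) to the farthest point.
Squared distances: 85, 41, 117, 181.
Maximum is 181, attained at (8, 6).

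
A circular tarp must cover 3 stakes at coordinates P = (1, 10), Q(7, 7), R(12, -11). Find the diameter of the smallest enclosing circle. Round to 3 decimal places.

23.707

Side lengths²: PQ² = 45, PR² = 562, QR² = 349.
Since PR² = 562 ≥ 349 + 45 = 394, the angle opposite PR is not acute, so the smallest enclosing circle has PR as diameter.
Centre = midpoint of PR = (6.5, -0.5), r² = 562/4 = 140.5.
Diameter = 2r = 2√(140.5) ≈ 23.707.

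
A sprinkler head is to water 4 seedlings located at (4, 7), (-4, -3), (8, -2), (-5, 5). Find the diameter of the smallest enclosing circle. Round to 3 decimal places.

A smallest enclosing disk is always determined by at most three of the input points on its boundary.
The farthest pair is (8, -2)–(-5, 5) with squared distance 218. The circle on this segment as diameter has centre (1.5, 1.5) and r² = 218/4 = 54.5.
Check (4, 7): distance² to centre = 36.5 ≤ 54.5, so it lies inside.
All remaining points lie in this disk, and no smaller disk contains both endpoints, so this is the minimum enclosing circle.
Diameter = 2r = 2√(54.5) ≈ 14.765.

14.765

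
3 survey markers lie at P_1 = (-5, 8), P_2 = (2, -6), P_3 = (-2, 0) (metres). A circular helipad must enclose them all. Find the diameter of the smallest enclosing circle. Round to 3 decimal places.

15.652

Side lengths²: P_1P_2² = 245, P_1P_3² = 73, P_2P_3² = 52.
Since P_1P_2² = 245 ≥ 73 + 52 = 125, the angle opposite P_1P_2 is not acute, so the smallest enclosing circle has P_1P_2 as diameter.
Centre = midpoint of P_1P_2 = (-1.5, 1), r² = 245/4 = 61.25.
Diameter = 2r = 2√(61.25) ≈ 15.652.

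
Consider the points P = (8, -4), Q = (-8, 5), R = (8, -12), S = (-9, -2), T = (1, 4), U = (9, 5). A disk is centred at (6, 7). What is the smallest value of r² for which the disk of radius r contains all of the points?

365

The required radius is the distance from (6, 7) to the farthest point.
Squared distances: 125, 200, 365, 306, 34, 13.
Maximum is 365, attained at R.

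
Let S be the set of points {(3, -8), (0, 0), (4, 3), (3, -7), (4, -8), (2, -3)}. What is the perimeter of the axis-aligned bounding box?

30

Width = max x − min x = 4 − 0 = 4.
Height = max y − min y = 3 − (-8) = 11.
Perimeter = 2(4 + 11) = 30.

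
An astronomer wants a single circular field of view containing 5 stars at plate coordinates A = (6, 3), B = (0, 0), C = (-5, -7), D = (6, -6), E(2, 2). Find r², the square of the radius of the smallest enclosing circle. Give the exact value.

55.25

A smallest enclosing disk is always determined by at most three of the input points on its boundary.
The farthest pair is A–C with squared distance 221. The circle on this segment as diameter has centre (0.5, -2) and r² = 221/4 = 55.25.
Check B: distance² to centre = 4.25 ≤ 55.25, so it lies inside.
All remaining points lie in this disk, and no smaller disk contains both endpoints, so this is the minimum enclosing circle.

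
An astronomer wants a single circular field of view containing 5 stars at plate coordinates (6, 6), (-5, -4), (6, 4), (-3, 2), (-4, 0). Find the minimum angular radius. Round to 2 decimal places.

By Welzl's lemma the MEC is supported by two points (diametrically opposite) or three points (on a circumcircle).
The farthest pair is (6, 6)–(-5, -4) with squared distance 221. The circle on this segment as diameter has centre (0.5, 1) and r² = 221/4 = 55.25.
Check (6, 4): distance² to centre = 39.25 ≤ 55.25, so it lies inside.
All remaining points lie in this disk, and no smaller disk contains both endpoints, so this is the minimum enclosing circle.
r = √(55.25) ≈ 7.43.

7.43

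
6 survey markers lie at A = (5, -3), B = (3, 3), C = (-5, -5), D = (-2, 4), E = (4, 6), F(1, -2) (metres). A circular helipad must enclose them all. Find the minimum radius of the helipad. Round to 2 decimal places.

7.11

By Welzl's lemma the MEC is supported by two points (diametrically opposite) or three points (on a circumcircle).
The farthest pair is C–E with squared distance 202. The circle on this segment as diameter has centre (-0.5, 0.5) and r² = 202/4 = 50.5.
Check A: distance² to centre = 42.5 ≤ 50.5, so it lies inside.
All remaining points lie in this disk, and no smaller disk contains both endpoints, so this is the minimum enclosing circle.
r = √(50.5) ≈ 7.11.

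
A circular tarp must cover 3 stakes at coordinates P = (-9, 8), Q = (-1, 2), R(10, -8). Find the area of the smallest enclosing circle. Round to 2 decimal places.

Side lengths²: PQ² = 100, PR² = 617, QR² = 221.
Since PR² = 617 ≥ 221 + 100 = 321, the angle opposite PR is not acute, so the smallest enclosing circle has PR as diameter.
Centre = midpoint of PR = (0.5, 0), r² = 617/4 = 154.25.
Area = π·r² = π·154.25 ≈ 484.59.

484.59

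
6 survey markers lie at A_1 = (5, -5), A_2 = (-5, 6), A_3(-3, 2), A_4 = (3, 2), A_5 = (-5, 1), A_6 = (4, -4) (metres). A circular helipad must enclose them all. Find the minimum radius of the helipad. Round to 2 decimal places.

A smallest enclosing disk is always determined by at most three of the input points on its boundary.
The farthest pair is A_1–A_2 with squared distance 221. The circle on this segment as diameter has centre (0, 0.5) and r² = 221/4 = 55.25.
Check A_3: distance² to centre = 11.25 ≤ 55.25, so it lies inside.
All remaining points lie in this disk, and no smaller disk contains both endpoints, so this is the minimum enclosing circle.
r = √(55.25) ≈ 7.43.

7.43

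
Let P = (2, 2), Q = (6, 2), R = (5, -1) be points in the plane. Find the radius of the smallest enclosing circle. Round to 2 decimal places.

2.24

Side lengths²: PQ² = 16, PR² = 18, QR² = 10.
Since PR² = 18 < 16 + 10 = 26, the triangle is acute, so the smallest enclosing circle is the circumcircle.
Circumcentre = (4, 1), r² = 5.
r = √5 ≈ 2.24.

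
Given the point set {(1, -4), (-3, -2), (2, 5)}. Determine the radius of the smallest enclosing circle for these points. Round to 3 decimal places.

4.584

Call the three points A, B, C in the order given.
Side lengths²: AB² = 20, AC² = 82, BC² = 74.
Since AC² = 82 < 74 + 20 = 94, the triangle is acute, so the smallest enclosing circle is the circumcircle.
Circumcentre = (15/19, 11/19), r² = 7585/361.
r = √(7585/361) ≈ 4.584.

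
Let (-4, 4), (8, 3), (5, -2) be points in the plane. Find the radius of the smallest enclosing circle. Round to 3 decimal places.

Call the three points A, B, C in the order given.
Side lengths²: AB² = 145, AC² = 117, BC² = 34.
Since AB² = 145 < 117 + 34 = 151, the triangle is acute, so the smallest enclosing circle is the circumcircle.
Circumcentre = (83/42, 45/14), r² = 32045/882.
r = √(32045/882) ≈ 6.028.

6.028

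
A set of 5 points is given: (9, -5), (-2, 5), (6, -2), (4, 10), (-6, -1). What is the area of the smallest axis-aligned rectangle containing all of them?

225

x ranges over [-6, 9], width 15.
y ranges over [-5, 10], height 15.
Area = 15 × 15 = 225.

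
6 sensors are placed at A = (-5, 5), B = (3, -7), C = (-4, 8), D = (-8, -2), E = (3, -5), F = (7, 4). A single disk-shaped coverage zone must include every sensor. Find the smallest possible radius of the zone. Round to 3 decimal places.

By Welzl's lemma the MEC is supported by two points (diametrically opposite) or three points (on a circumcircle).
The farthest pair is B–C with squared distance 274. The circle on this segment as diameter has centre (-0.5, 0.5) and r² = 274/4 = 68.5.
Check A: distance² to centre = 40.5 ≤ 68.5, so it lies inside.
All remaining points lie in this disk, and no smaller disk contains both endpoints, so this is the minimum enclosing circle.
r = √(68.5) ≈ 8.276.

8.276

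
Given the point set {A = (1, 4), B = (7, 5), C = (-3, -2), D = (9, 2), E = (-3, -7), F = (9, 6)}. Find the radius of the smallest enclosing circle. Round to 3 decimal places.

By Welzl's lemma the MEC is supported by two points (diametrically opposite) or three points (on a circumcircle).
The farthest pair is E–F with squared distance 313. The circle on this segment as diameter has centre (3, -0.5) and r² = 313/4 = 78.25.
Check A: distance² to centre = 24.25 ≤ 78.25, so it lies inside.
All remaining points lie in this disk, and no smaller disk contains both endpoints, so this is the minimum enclosing circle.
r = √(78.25) ≈ 8.846.

8.846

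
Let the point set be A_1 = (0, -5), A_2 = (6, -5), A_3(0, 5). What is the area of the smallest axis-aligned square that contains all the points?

100

The bounding box has width 6 and height 10.
An axis-aligned square enclosing the set must have side ≥ max(width, height).
So the minimum side is max(6, 10) = 10.
Area = 10² = 100.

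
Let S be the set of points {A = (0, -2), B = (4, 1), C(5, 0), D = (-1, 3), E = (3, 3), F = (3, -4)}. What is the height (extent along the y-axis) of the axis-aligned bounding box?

max y = 3, min y = -4, so height = 7.

7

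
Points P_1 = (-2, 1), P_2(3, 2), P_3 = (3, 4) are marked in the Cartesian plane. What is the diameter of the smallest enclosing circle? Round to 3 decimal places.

Side lengths²: P_1P_2² = 26, P_1P_3² = 34, P_2P_3² = 4.
Since P_1P_3² = 34 ≥ 26 + 4 = 30, the angle opposite P_1P_3 is not acute, so the smallest enclosing circle has P_1P_3 as diameter.
Centre = midpoint of P_1P_3 = (0.5, 2.5), r² = 34/4 = 8.5.
Diameter = 2r = 2√(8.5) ≈ 5.831.

5.831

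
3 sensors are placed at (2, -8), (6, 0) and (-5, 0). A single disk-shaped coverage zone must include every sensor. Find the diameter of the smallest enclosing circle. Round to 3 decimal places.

Call the three points A, B, C in the order given.
Side lengths²: AB² = 80, AC² = 113, BC² = 121.
Since BC² = 121 < 113 + 80 = 193, the triangle is acute, so the smallest enclosing circle is the circumcircle.
Circumcentre = (0.5, -2.25), r² = 35.3125.
Diameter = 2r = 2√(35.3125) ≈ 11.885.

11.885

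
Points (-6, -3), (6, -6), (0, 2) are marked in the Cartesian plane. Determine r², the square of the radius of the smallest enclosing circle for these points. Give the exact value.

25925/676

Call the three points A, B, C in the order given.
Side lengths²: AB² = 153, AC² = 61, BC² = 100.
Since AB² = 153 < 100 + 61 = 161, the triangle is acute, so the smallest enclosing circle is the circumcircle.
Circumcentre = (1/13, -109/26), r² = 25925/676.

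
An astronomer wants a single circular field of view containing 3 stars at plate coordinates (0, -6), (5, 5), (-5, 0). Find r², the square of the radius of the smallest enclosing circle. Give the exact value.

Call the three points A, B, C in the order given.
Side lengths²: AB² = 146, AC² = 61, BC² = 125.
Since AB² = 146 < 125 + 61 = 186, the triangle is acute, so the smallest enclosing circle is the circumcircle.
Circumcentre = (41/34, 3/34), r² = 22265/578.

22265/578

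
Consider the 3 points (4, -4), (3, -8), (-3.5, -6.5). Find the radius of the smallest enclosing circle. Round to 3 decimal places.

3.953

Call the three points A, B, C in the order given.
Side lengths²: AB² = 17, AC² = 62.5, BC² = 44.5.
Since AC² = 62.5 ≥ 44.5 + 17 = 61.5, the angle opposite AC is not acute, so the smallest enclosing circle has AC as diameter.
Centre = midpoint of AC = (0.25, -5.25), r² = 62.5/4 = 15.625.
r = √(15.625) ≈ 3.953.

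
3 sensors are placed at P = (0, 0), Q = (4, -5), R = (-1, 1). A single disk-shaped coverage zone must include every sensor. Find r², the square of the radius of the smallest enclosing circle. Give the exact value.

Side lengths²: PQ² = 41, PR² = 2, QR² = 61.
Since QR² = 61 ≥ 41 + 2 = 43, the angle opposite QR is not acute, so the smallest enclosing circle has QR as diameter.
Centre = midpoint of QR = (1.5, -2), r² = 61/4 = 15.25.

15.25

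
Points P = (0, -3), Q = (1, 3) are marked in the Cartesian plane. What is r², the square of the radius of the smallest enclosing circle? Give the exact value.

9.25

The smallest circle enclosing two points has them as diameter endpoints.
Centre = midpoint = (0.5, 0); r² = |PQ|²/4 = 37/4 = 9.25.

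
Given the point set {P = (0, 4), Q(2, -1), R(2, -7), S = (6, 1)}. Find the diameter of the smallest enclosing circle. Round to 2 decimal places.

11.18

By Welzl's lemma the MEC is supported by two points (diametrically opposite) or three points (on a circumcircle).
The farthest pair is P–R with squared distance 125. The circle on this segment as diameter has centre (1, -1.5) and r² = 125/4 = 31.25.
Check Q: distance² to centre = 1.25 ≤ 31.25, so it lies inside.
All remaining points lie in this disk, and no smaller disk contains both endpoints, so this is the minimum enclosing circle.
Diameter = 2r = 2√(31.25) ≈ 11.18.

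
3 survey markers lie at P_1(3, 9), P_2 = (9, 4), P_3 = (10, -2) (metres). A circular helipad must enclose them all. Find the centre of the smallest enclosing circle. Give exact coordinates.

Side lengths²: P_1P_2² = 61, P_1P_3² = 170, P_2P_3² = 37.
Since P_1P_3² = 170 ≥ 61 + 37 = 98, the angle opposite P_1P_3 is not acute, so the smallest enclosing circle has P_1P_3 as diameter.
Centre = midpoint of P_1P_3 = (6.5, 3.5), r² = 170/4 = 42.5.
Centre = (6.5, 3.5).

(6.5, 3.5)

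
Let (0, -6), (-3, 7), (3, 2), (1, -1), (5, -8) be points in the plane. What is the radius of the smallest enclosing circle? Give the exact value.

A smallest enclosing disk is always determined by at most three of the input points on its boundary.
The farthest pair is (-3, 7)–(5, -8) with squared distance 289. The circle on this segment as diameter has centre (1, -0.5) and r² = 289/4 = 72.25.
Check (0, -6): distance² to centre = 31.25 ≤ 72.25, so it lies inside.
All remaining points lie in this disk, and no smaller disk contains both endpoints, so this is the minimum enclosing circle.
r = √(72.25) = 8.5.

8.5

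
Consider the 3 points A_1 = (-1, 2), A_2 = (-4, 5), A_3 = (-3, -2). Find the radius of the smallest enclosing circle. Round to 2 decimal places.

Side lengths²: A_1A_2² = 18, A_1A_3² = 20, A_2A_3² = 50.
Since A_2A_3² = 50 ≥ 20 + 18 = 38, the angle opposite A_2A_3 is not acute, so the smallest enclosing circle has A_2A_3 as diameter.
Centre = midpoint of A_2A_3 = (-3.5, 1.5), r² = 50/4 = 12.5.
r = √(12.5) ≈ 3.54.

3.54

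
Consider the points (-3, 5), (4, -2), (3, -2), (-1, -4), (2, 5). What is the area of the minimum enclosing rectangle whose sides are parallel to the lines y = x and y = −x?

In coordinates u = x + y, v = x − y the rectangle is axis-aligned; the map (x,y)→(u,v) scales areas by 2.
u-values: 2, 2, 1, -5, 7; range = 7 − (-5) = 12.
v-values: -8, 6, 5, 3, -3; range = 6 − (-8) = 14.
Area = (12 × 14) / 2 = 84.

84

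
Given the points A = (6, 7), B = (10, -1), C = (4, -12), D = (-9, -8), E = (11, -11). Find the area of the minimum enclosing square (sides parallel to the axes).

400

The bounding box has width 20 and height 19.
An axis-aligned square enclosing the set must have side ≥ max(width, height).
So the minimum side is max(20, 19) = 20.
Area = 20² = 400.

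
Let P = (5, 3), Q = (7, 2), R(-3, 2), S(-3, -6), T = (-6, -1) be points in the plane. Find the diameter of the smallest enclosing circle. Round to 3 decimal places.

13.463

By Welzl's lemma the MEC is supported by two points (diametrically opposite) or three points (on a circumcircle).
The minimum enclosing circle is determined by three boundary points: Q, S, T.
Their circumcentre is (26/37, -14/37) with r² = 62033/1369.
The farthest remaining point P is at distance² 40906/1369 ≤ 62033/1369.
Diameter = 2r = 2√(62033/1369) ≈ 13.463.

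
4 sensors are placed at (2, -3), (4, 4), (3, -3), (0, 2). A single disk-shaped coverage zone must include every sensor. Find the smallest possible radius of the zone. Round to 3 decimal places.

By Welzl's lemma the MEC is supported by two points (diametrically opposite) or three points (on a circumcircle).
The farthest pair is (2, -3)–(4, 4) with squared distance 53. The circle on this segment as diameter has centre (3, 0.5) and r² = 53/4 = 13.25.
Check (3, -3): distance² to centre = 12.25 ≤ 13.25, so it lies inside.
All remaining points lie in this disk, and no smaller disk contains both endpoints, so this is the minimum enclosing circle.
r = √(13.25) ≈ 3.640.

3.640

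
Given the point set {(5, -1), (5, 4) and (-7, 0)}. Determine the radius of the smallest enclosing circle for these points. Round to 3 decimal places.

6.346

Call the three points A, B, C in the order given.
Side lengths²: AB² = 25, AC² = 145, BC² = 160.
Since BC² = 160 < 145 + 25 = 170, the triangle is acute, so the smallest enclosing circle is the circumcircle.
Circumcentre = (-5/6, 1.5), r² = 725/18.
r = √(725/18) ≈ 6.346.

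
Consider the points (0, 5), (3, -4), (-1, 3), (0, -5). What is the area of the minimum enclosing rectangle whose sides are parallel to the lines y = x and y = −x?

60

In coordinates u = x + y, v = x − y the rectangle is axis-aligned; the map (x,y)→(u,v) scales areas by 2.
u-values: 5, -1, 2, -5; range = 5 − (-5) = 10.
v-values: -5, 7, -4, 5; range = 7 − (-5) = 12.
Area = (10 × 12) / 2 = 60.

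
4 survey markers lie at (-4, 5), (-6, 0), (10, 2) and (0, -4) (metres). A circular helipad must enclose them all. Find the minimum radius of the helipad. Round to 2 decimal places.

The minimum enclosing circle of a finite set is fixed by two of the points (as a diameter) or three (as a circumcircle).
The farthest pair is (-6, 0)–(10, 2) with squared distance 260. The circle on this segment as diameter has centre (2, 1) and r² = 260/4 = 65.
Check (-4, 5): distance² to centre = 52 ≤ 65, so it lies inside.
All remaining points lie in this disk, and no smaller disk contains both endpoints, so this is the minimum enclosing circle.
r = √65 ≈ 8.06.

8.06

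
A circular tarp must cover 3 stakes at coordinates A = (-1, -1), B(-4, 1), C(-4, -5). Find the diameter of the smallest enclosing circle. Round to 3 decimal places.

6.009

Side lengths²: AB² = 13, AC² = 25, BC² = 36.
Since BC² = 36 < 25 + 13 = 38, the triangle is acute, so the smallest enclosing circle is the circumcircle.
Circumcentre = (-23/6, -2), r² = 325/36.
Diameter = 2r = 2√(325/36) ≈ 6.009.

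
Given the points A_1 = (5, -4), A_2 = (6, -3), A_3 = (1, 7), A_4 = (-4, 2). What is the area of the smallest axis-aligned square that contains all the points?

121

The bounding box has width 10 and height 11.
An axis-aligned square enclosing the set must have side ≥ max(width, height).
So the minimum side is max(10, 11) = 11.
Area = 11² = 121.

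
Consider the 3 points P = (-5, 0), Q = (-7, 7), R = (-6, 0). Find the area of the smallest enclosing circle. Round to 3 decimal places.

41.626

Side lengths²: PQ² = 53, PR² = 1, QR² = 50.
Since PQ² = 53 ≥ 50 + 1 = 51, the angle opposite PQ is not acute, so the smallest enclosing circle has PQ as diameter.
Centre = midpoint of PQ = (-6, 3.5), r² = 53/4 = 13.25.
Area = π·r² = π·13.25 ≈ 41.626.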